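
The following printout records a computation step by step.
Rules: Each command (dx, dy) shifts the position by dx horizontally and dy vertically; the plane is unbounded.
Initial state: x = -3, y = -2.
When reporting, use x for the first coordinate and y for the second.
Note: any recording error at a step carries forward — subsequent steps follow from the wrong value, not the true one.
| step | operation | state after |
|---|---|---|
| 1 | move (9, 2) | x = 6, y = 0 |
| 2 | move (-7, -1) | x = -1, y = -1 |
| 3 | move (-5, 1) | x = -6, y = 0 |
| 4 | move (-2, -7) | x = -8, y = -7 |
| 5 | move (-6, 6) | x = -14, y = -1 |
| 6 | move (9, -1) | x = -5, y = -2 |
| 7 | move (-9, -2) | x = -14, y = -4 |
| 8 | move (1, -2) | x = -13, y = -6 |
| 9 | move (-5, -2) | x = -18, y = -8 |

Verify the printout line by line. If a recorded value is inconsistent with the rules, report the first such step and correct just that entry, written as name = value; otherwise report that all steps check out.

1. x = -3 + (9) = 6, y = -2 + (2) = 0 (matches)
2. x = 6 + (-7) = -1, y = 0 + (-1) = -1 (matches)
3. x = -1 + (-5) = -6, y = -1 + (1) = 0 (no discrepancy)
4. x = -6 + (-2) = -8, y = 0 + (-7) = -7 (consistent with the printout)
5. x = -8 + (-6) = -14, y = -7 + (6) = -1 (consistent with the printout)
6. x = -14 + (9) = -5, y = -1 + (-1) = -2 (agrees with the printout)
7. x = -5 + (-9) = -14, y = -2 + (-2) = -4 (agrees with the printout)
8. x = -14 + (1) = -13, y = -4 + (-2) = -6 (confirmed correct)
9. x = -13 + (-5) = -18, y = -6 + (-2) = -8 (exactly as logged)
Nothing is out of place; the run is error-free.

no error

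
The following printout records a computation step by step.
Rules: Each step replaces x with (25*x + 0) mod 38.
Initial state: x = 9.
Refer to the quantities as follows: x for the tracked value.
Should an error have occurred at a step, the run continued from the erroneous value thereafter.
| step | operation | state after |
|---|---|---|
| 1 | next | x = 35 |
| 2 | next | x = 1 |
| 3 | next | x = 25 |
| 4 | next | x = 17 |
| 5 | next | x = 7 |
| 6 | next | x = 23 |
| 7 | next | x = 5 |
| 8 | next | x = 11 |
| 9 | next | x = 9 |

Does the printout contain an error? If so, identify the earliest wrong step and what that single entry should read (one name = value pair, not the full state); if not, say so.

no error

Recomputing the run from the initial state:
step 1: x = 35
step 2: x = 1
step 3: x = 25
step 4: x = 17
step 5: x = 7
step 6: x = 23
step 7: x = 5
step 8: x = 11
step 9: x = 9
This matches the printout at every step.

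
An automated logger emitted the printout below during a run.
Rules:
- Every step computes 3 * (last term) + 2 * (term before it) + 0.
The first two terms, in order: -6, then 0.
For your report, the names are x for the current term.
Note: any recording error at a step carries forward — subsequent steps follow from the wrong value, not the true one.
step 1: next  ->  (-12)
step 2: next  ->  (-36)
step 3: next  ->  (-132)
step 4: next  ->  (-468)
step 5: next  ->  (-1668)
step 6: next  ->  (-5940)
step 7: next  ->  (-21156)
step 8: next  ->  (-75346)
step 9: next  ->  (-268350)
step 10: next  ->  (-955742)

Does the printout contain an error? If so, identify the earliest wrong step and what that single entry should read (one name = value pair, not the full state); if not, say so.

Step 1: x = 3*(0) + (2)*(-6) + (0) = -12 — matches.
Step 2: x = 3*(-12) + (2)*(0) + (0) = -36 — confirmed correct.
Step 3: x = 3*(-36) + (2)*(-12) + (0) = -132 — confirmed correct.
Step 4: x = 3*(-132) + (2)*(-36) + (0) = -468 — consistent with the printout.
Step 5: x = 3*(-468) + (2)*(-132) + (0) = -1668 — confirmed correct.
Step 6: x = 3*(-1668) + (2)*(-468) + (0) = -5940 — confirmed correct.
Step 7: x = 3*(-5940) + (2)*(-1668) + (0) = -21156 — confirmed correct.
Step 8: x = 3*(-21156) + (2)*(-5940) + (0) = -75348 — not what was recorded.
The earliest wrong entry is at step 8: it should read x = -75348.

step 8, x = -75348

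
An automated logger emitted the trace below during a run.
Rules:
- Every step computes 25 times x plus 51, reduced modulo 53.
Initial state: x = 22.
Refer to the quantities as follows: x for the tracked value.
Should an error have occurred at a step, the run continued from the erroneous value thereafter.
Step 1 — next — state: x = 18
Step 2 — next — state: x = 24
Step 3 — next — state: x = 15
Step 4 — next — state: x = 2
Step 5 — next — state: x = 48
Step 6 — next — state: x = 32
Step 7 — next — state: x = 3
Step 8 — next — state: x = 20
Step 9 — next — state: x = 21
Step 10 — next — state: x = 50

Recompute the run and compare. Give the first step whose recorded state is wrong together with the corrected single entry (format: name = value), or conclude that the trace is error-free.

Recomputing the run from the initial state:
step 1: x = 18
step 2: x = 24
step 3: x = 15
step 4: x = 2
step 5: x = 48
step 6: x = 32
step 7: x = 3
step 8: x = 20
step 9: x = 21
step 10: x = 46
The first disagreement with the trace is at step 10, where the value should be x = 46.

step 10, x = 46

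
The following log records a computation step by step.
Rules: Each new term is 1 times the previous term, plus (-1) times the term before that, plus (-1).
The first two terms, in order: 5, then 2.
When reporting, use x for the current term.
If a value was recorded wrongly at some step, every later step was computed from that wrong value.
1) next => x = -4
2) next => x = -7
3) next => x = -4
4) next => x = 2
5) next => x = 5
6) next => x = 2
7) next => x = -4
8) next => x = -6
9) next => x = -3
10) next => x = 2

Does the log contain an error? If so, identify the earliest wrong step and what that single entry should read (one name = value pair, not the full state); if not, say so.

step 8, x = -7

Step 1: x = 1*(2) + (-1)*(5) + (-1) = -4 — checks out.
Step 2: x = 1*(-4) + (-1)*(2) + (-1) = -7 — verified.
Step 3: x = 1*(-7) + (-1)*(-4) + (-1) = -4 — exactly as logged.
Step 4: x = 1*(-4) + (-1)*(-7) + (-1) = 2 — verified.
Step 5: x = 1*(2) + (-1)*(-4) + (-1) = 5 — matches.
Step 6: x = 1*(5) + (-1)*(2) + (-1) = 2 — matches.
Step 7: x = 1*(2) + (-1)*(5) + (-1) = -4 — checks out.
Step 8: x = 1*(-4) + (-1)*(2) + (-1) = -7 — the recorded entry deviates here.
First deviation found at step 8; the corrected entry is x = -7.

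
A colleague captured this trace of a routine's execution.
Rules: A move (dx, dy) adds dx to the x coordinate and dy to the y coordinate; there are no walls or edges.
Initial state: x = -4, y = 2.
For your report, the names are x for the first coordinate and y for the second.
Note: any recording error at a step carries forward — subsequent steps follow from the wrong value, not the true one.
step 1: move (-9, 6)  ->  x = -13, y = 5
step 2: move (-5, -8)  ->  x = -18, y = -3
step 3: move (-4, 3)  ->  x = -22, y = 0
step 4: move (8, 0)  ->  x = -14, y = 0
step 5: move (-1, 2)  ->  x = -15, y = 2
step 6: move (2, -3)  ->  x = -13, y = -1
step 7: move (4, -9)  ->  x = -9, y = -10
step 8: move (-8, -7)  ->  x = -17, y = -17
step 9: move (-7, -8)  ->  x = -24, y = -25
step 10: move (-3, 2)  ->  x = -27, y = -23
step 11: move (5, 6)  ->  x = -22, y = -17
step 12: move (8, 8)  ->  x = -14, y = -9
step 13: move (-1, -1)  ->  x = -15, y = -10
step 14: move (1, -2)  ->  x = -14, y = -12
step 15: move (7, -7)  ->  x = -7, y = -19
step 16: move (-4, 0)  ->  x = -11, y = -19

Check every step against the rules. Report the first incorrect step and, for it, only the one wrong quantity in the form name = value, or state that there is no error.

Step 1: x = -4 + (-9) = -13, y = 2 + (6) = 8 — not what was recorded.
Conclusion: step 1 carries the first error; the entry should be y = 8.

step 1, y = 8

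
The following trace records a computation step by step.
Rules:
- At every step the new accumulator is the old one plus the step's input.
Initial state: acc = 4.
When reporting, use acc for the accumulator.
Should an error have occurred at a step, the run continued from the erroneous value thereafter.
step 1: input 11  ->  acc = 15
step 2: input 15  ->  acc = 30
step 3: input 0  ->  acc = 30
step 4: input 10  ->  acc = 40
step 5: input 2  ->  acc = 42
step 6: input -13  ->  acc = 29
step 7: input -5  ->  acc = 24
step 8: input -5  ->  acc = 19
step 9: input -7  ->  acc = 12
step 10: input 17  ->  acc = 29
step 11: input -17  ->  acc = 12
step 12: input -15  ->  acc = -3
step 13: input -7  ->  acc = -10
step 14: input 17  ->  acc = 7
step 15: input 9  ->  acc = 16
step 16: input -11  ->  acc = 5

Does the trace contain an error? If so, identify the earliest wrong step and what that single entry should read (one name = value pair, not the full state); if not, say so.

no error

1. acc = 4 + 11 = 15 (no discrepancy)
2. acc = 15 + 15 = 30 (in agreement)
3. acc = 30 + 0 = 30 (checks out)
4. acc = 30 + 10 = 40 (no discrepancy)
5. acc = 40 + 2 = 42 (no discrepancy)
6. acc = 42 + -13 = 29 (confirmed correct)
7. acc = 29 + -5 = 24 (checks out)
8. acc = 24 + -5 = 19 (consistent with the trace)
9. acc = 19 + -7 = 12 (checks out)
10. acc = 12 + 17 = 29 (matches)
11. acc = 29 + -17 = 12 (verified)
12. acc = 12 + -15 = -3 (verified)
13. acc = -3 + -7 = -10 (exactly as logged)
14. acc = -10 + 17 = 7 (checks out)
15. acc = 7 + 9 = 16 (checks out)
16. acc = 16 + -11 = 5 (same as recorded)
No step deviates from the rules.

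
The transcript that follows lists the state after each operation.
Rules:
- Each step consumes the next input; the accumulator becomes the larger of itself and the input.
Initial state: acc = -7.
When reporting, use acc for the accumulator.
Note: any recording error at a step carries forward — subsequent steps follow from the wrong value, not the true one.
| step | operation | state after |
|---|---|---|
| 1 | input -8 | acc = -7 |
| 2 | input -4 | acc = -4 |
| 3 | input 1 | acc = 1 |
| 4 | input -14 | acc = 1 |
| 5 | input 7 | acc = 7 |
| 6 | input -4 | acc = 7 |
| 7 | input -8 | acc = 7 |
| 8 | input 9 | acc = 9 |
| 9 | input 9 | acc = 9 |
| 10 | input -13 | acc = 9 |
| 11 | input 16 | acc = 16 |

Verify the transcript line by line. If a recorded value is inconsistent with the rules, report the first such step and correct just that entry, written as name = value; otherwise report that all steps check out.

no error

1. acc = max(-7, -8) = -7 (in agreement)
2. acc = max(-7, -4) = -4 (no discrepancy)
3. acc = max(-4, 1) = 1 (same as recorded)
4. acc = max(1, -14) = 1 (checks out)
5. acc = max(1, 7) = 7 (no discrepancy)
6. acc = max(7, -4) = 7 (in agreement)
7. acc = max(7, -8) = 7 (no discrepancy)
8. acc = max(7, 9) = 9 (exactly as logged)
9. acc = max(9, 9) = 9 (agrees with the transcript)
10. acc = max(9, -13) = 9 (consistent with the transcript)
11. acc = max(9, 16) = 16 (checks out)
All entries verified; no error found.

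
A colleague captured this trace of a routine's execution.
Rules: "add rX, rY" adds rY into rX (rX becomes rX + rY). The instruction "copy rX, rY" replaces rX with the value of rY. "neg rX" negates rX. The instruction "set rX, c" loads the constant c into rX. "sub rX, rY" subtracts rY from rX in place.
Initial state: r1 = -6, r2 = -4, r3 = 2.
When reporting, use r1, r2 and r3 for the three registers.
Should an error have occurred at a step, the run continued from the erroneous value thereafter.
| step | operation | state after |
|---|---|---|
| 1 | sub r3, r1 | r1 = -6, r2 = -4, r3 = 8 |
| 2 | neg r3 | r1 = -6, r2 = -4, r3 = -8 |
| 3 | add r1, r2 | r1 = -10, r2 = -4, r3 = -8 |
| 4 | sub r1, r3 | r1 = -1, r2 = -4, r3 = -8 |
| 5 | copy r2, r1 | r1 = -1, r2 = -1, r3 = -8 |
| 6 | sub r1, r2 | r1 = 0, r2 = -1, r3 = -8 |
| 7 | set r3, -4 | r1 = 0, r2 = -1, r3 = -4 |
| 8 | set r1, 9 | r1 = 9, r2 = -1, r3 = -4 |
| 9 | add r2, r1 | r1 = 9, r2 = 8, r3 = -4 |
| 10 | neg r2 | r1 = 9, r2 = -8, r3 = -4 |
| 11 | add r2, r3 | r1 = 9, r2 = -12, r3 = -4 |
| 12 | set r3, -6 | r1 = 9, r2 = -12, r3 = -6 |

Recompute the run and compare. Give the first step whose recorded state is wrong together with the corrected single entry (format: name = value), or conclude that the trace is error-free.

step 4, r1 = -2

Step 1: r3 = 2 - -6 = 8 — same as recorded.
Step 2: r3 = -(8) = -8 — confirmed correct.
Step 3: r1 = -6 + -4 = -10 — consistent with the trace.
Step 4: r1 = -10 - -8 = -2 — the trace has a different value.
Conclusion: step 4 carries the first error; the entry should be r1 = -2.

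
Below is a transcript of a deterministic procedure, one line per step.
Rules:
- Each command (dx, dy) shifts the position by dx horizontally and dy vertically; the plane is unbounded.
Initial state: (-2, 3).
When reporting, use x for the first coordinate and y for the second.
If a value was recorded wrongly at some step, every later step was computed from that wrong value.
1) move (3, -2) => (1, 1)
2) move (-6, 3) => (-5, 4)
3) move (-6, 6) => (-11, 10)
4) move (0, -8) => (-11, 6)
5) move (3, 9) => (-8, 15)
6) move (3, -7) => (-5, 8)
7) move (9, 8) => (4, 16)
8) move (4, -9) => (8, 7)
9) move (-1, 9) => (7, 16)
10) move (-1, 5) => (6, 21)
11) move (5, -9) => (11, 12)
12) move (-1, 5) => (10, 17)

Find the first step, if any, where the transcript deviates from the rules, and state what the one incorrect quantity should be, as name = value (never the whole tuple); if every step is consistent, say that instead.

Recomputing the run from the initial state:
step 1: x = 1, y = 1
step 2: x = -5, y = 4
step 3: x = -11, y = 10
step 4: x = -11, y = 2
step 5: x = -8, y = 11
step 6: x = -5, y = 4
step 7: x = 4, y = 12
step 8: x = 8, y = 3
step 9: x = 7, y = 12
step 10: x = 6, y = 17
step 11: x = 11, y = 8
step 12: x = 10, y = 13
The first disagreement with the transcript is at step 4, where the value should be y = 2.

step 4, y = 2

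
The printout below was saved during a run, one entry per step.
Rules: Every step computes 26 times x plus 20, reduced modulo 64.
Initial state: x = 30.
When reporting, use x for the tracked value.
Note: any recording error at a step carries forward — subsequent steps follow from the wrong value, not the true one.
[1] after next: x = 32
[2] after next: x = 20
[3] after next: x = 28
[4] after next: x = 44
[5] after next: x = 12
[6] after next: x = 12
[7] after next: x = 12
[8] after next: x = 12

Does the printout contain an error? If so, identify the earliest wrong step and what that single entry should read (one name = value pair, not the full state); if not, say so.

no error

step 1: x = (26*30 + 20) mod 64 = 32 -> same as recorded
step 2: x = (26*32 + 20) mod 64 = 20 -> consistent with the printout
step 3: x = (26*20 + 20) mod 64 = 28 -> no discrepancy
step 4: x = (26*28 + 20) mod 64 = 44 -> exactly as logged
step 5: x = (26*44 + 20) mod 64 = 12 -> exactly as logged
step 6: x = (26*12 + 20) mod 64 = 12 -> consistent with the printout
step 7: x = (26*12 + 20) mod 64 = 12 -> confirmed correct
step 8: x = (26*12 + 20) mod 64 = 12 -> confirmed correct
All steps check out; nothing to correct.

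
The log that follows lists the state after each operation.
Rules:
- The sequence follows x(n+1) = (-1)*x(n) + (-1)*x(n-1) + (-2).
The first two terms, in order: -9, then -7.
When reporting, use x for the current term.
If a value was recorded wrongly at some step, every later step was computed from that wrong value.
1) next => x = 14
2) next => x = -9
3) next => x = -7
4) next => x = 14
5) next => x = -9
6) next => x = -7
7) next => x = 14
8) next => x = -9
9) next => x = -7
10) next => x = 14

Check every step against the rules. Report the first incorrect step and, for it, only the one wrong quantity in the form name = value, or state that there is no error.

no error

Recomputing the run from the initial state:
step 1: x = 14
step 2: x = -9
step 3: x = -7
step 4: x = 14
step 5: x = -9
step 6: x = -7
step 7: x = 14
step 8: x = -9
step 9: x = -7
step 10: x = 14
This matches the log at every step.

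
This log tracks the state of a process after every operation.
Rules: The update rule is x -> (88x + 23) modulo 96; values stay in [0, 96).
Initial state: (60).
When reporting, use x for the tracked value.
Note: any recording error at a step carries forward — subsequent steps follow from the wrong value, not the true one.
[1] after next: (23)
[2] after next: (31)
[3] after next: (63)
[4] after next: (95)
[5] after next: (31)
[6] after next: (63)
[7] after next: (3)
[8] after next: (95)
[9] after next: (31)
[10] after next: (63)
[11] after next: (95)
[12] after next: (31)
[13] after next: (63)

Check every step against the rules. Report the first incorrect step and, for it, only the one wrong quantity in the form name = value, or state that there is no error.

step 1: x = (88*60 + 23) mod 96 = 23 -> in agreement
step 2: x = (88*23 + 23) mod 96 = 31 -> exactly as logged
step 3: x = (88*31 + 23) mod 96 = 63 -> exactly as logged
step 4: x = (88*63 + 23) mod 96 = 95 -> checks out
step 5: x = (88*95 + 23) mod 96 = 31 -> in agreement
step 6: x = (88*31 + 23) mod 96 = 63 -> consistent with the log
step 7: x = (88*63 + 23) mod 96 = 95 -> this is not what the log shows
First incorrect step: 7; the correct value is x = 95.

step 7, x = 95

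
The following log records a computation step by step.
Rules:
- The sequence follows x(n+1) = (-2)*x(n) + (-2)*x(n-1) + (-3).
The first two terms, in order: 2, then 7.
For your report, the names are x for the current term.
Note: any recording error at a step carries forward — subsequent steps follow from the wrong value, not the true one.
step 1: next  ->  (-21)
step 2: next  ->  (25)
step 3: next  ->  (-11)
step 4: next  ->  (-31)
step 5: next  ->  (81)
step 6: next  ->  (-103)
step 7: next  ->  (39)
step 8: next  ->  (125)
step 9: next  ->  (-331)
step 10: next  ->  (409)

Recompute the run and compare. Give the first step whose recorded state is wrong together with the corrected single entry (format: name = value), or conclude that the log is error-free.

step 7, x = 41

step 1: x = -2*(7) + (-2)*(2) + (-3) = -21 -> same as recorded
step 2: x = -2*(-21) + (-2)*(7) + (-3) = 25 -> matches
step 3: x = -2*(25) + (-2)*(-21) + (-3) = -11 -> no discrepancy
step 4: x = -2*(-11) + (-2)*(25) + (-3) = -31 -> verified
step 5: x = -2*(-31) + (-2)*(-11) + (-3) = 81 -> agrees with the log
step 6: x = -2*(81) + (-2)*(-31) + (-3) = -103 -> confirmed correct
step 7: x = -2*(-103) + (-2)*(81) + (-3) = 41 -> this is not what the log shows
The earliest wrong entry is at step 7: it should read x = 41.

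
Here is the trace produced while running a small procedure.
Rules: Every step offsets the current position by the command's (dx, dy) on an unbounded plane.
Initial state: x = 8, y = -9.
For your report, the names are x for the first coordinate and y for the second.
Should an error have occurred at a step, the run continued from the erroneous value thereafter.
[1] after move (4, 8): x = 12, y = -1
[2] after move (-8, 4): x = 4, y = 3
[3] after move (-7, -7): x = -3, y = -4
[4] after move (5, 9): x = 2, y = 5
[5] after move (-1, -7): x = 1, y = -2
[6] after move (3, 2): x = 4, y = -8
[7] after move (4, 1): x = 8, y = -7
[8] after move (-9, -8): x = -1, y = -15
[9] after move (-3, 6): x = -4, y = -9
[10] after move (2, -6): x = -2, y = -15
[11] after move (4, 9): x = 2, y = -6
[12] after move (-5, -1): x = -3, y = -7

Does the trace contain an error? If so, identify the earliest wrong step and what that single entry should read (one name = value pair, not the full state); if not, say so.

step 6, y = 0

Step 1: x = 8 + (4) = 12, y = -9 + (8) = -1 — same as recorded.
Step 2: x = 12 + (-8) = 4, y = -1 + (4) = 3 — same as recorded.
Step 3: x = 4 + (-7) = -3, y = 3 + (-7) = -4 — checks out.
Step 4: x = -3 + (5) = 2, y = -4 + (9) = 5 — matches.
Step 5: x = 2 + (-1) = 1, y = 5 + (-7) = -2 — no discrepancy.
Step 6: x = 1 + (3) = 4, y = -2 + (2) = 0 — first mismatch against the trace.
The audit stops at step 6: the recorded entry is wrong and should be y = 0.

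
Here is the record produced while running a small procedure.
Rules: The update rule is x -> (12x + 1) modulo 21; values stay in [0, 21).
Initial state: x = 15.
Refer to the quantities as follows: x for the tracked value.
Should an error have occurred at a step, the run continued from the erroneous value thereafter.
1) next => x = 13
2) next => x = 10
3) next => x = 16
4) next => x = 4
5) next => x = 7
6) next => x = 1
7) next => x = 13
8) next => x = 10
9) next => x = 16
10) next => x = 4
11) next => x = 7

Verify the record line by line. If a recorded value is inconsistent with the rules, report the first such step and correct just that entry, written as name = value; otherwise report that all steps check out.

no error

step 1: x = (12*15 + 1) mod 21 = 13 -> verified
step 2: x = (12*13 + 1) mod 21 = 10 -> matches
step 3: x = (12*10 + 1) mod 21 = 16 -> agrees with the record
step 4: x = (12*16 + 1) mod 21 = 4 -> exactly as logged
step 5: x = (12*4 + 1) mod 21 = 7 -> matches
step 6: x = (12*7 + 1) mod 21 = 1 -> confirmed correct
step 7: x = (12*1 + 1) mod 21 = 13 -> checks out
step 8: x = (12*13 + 1) mod 21 = 10 -> confirmed correct
step 9: x = (12*10 + 1) mod 21 = 16 -> in agreement
step 10: x = (12*16 + 1) mod 21 = 4 -> matches
step 11: x = (12*4 + 1) mod 21 = 7 -> same as recorded
All entries verified; no error found.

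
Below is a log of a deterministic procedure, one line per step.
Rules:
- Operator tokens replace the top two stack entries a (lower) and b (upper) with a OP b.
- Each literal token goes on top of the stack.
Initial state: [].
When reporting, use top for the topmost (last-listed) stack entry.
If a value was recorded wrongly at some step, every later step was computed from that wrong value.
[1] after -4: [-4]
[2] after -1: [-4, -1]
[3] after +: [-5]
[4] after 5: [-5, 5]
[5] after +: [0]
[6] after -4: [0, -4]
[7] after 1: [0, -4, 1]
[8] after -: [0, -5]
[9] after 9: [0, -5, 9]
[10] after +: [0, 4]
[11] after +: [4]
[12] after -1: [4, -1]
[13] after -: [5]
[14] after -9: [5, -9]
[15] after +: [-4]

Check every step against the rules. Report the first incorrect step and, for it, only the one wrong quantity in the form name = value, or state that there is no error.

Recomputing the run from the initial state:
step 1: [-4]
step 2: [-4, -1]
step 3: [-5]
step 4: [-5, 5]
step 5: [0]
step 6: [0, -4]
step 7: [0, -4, 1]
step 8: [0, -5]
step 9: [0, -5, 9]
step 10: [0, 4]
step 11: [4]
step 12: [4, -1]
step 13: [5]
step 14: [5, -9]
step 15: [-4]
This matches the log at every step.

no error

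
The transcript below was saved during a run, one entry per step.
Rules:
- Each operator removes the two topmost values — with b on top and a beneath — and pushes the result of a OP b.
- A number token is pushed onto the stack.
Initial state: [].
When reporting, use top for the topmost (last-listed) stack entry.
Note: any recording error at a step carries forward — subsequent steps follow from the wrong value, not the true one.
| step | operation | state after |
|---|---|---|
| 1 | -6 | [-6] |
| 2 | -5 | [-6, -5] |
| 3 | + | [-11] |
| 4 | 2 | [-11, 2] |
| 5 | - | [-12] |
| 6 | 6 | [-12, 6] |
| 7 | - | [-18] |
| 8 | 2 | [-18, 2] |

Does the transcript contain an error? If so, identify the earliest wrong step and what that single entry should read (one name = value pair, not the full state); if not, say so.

step 5, top = -13

Recomputing the run from the initial state:
step 1: [-6]
step 2: [-6, -5]
step 3: [-11]
step 4: [-11, 2]
step 5: [-13]
step 6: [-13, 6]
step 7: [-19]
step 8: [-19, 2]
The first disagreement with the transcript is at step 5, where the value should be top = -13.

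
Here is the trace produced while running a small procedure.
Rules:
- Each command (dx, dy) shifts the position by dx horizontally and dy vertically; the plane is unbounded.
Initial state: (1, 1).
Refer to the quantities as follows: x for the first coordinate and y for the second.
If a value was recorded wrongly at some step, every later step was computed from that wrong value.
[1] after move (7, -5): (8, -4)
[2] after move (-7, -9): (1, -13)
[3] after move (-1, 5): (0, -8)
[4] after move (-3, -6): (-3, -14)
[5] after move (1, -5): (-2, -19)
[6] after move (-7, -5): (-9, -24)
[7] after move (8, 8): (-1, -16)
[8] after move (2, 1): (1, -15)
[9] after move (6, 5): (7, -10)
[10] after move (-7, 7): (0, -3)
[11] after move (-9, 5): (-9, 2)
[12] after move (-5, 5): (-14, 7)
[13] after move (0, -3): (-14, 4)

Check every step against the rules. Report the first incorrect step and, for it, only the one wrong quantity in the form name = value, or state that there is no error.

Recomputing the run from the initial state:
step 1: x = 8, y = -4
step 2: x = 1, y = -13
step 3: x = 0, y = -8
step 4: x = -3, y = -14
step 5: x = -2, y = -19
step 6: x = -9, y = -24
step 7: x = -1, y = -16
step 8: x = 1, y = -15
step 9: x = 7, y = -10
step 10: x = 0, y = -3
step 11: x = -9, y = 2
step 12: x = -14, y = 7
step 13: x = -14, y = 4
This matches the trace at every step.

no error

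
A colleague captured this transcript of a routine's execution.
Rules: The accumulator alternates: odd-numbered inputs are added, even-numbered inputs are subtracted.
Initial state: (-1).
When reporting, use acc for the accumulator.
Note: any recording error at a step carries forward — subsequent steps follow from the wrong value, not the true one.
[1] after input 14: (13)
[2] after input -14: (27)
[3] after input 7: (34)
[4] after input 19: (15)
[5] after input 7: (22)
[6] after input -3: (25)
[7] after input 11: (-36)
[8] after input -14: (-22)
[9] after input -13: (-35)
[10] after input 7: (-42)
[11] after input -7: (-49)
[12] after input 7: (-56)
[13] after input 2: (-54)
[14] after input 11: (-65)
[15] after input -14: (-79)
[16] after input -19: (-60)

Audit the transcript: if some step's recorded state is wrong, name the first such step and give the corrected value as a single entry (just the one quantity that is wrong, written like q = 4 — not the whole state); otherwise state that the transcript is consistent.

step 7, acc = 36

step 1: acc = -1 + 14 = 13 -> in agreement
step 2: acc = 13 - -14 = 27 -> confirmed correct
step 3: acc = 27 + 7 = 34 -> no discrepancy
step 4: acc = 34 - 19 = 15 -> verified
step 5: acc = 15 + 7 = 22 -> matches
step 6: acc = 22 - -3 = 25 -> agrees with the transcript
step 7: acc = 25 + 11 = 36 -> a discrepancy with the transcript
The earliest wrong entry is at step 7: it should read acc = 36.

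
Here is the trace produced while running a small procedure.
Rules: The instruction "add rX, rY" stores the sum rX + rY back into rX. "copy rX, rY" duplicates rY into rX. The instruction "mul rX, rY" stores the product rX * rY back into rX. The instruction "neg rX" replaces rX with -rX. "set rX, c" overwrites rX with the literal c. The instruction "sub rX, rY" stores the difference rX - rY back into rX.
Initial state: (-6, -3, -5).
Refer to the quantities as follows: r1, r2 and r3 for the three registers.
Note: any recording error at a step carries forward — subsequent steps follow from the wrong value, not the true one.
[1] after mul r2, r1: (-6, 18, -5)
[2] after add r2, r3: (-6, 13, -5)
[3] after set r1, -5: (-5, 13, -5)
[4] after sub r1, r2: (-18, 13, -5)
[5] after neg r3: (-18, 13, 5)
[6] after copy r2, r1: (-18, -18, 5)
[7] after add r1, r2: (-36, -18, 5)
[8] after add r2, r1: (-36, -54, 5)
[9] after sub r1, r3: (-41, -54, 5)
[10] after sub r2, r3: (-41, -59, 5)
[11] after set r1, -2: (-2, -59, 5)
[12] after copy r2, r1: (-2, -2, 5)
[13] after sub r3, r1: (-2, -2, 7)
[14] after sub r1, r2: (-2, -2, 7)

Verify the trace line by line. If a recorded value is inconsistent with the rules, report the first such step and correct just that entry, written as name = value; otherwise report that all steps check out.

Recomputing the run from the initial state:
step 1: r1 = -6, r2 = 18, r3 = -5
step 2: r1 = -6, r2 = 13, r3 = -5
step 3: r1 = -5, r2 = 13, r3 = -5
step 4: r1 = -18, r2 = 13, r3 = -5
step 5: r1 = -18, r2 = 13, r3 = 5
step 6: r1 = -18, r2 = -18, r3 = 5
step 7: r1 = -36, r2 = -18, r3 = 5
step 8: r1 = -36, r2 = -54, r3 = 5
step 9: r1 = -41, r2 = -54, r3 = 5
step 10: r1 = -41, r2 = -59, r3 = 5
step 11: r1 = -2, r2 = -59, r3 = 5
step 12: r1 = -2, r2 = -2, r3 = 5
step 13: r1 = -2, r2 = -2, r3 = 7
step 14: r1 = 0, r2 = -2, r3 = 7
The first disagreement with the trace is at step 14, where the value should be r1 = 0.

step 14, r1 = 0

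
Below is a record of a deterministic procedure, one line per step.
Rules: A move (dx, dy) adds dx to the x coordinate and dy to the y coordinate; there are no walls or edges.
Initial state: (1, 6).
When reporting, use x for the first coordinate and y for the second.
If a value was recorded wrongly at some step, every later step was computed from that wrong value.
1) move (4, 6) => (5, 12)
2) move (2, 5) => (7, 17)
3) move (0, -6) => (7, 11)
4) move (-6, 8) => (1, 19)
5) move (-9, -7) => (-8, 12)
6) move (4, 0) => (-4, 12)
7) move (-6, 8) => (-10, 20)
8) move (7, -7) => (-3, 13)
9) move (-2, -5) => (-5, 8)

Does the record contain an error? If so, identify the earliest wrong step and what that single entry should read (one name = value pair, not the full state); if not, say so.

Recomputing the run from the initial state:
step 1: x = 5, y = 12
step 2: x = 7, y = 17
step 3: x = 7, y = 11
step 4: x = 1, y = 19
step 5: x = -8, y = 12
step 6: x = -4, y = 12
step 7: x = -10, y = 20
step 8: x = -3, y = 13
step 9: x = -5, y = 8
This matches the record at every step.

no error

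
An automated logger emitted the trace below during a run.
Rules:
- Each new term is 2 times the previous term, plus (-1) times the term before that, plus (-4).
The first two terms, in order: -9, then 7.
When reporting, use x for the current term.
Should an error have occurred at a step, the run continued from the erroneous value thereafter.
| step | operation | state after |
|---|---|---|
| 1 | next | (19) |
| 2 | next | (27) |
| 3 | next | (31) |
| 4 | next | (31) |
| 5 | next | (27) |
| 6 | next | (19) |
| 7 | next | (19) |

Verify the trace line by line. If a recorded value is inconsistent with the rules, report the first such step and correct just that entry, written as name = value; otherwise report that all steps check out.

1. x = 2*(7) + (-1)*(-9) + (-4) = 19 (no discrepancy)
2. x = 2*(19) + (-1)*(7) + (-4) = 27 (same as recorded)
3. x = 2*(27) + (-1)*(19) + (-4) = 31 (agrees with the trace)
4. x = 2*(31) + (-1)*(27) + (-4) = 31 (verified)
5. x = 2*(31) + (-1)*(31) + (-4) = 27 (no discrepancy)
6. x = 2*(27) + (-1)*(31) + (-4) = 19 (consistent with the trace)
7. x = 2*(19) + (-1)*(27) + (-4) = 7 (the recorded entry deviates here)
That makes step 7 the first incorrect line — x = 7 is what it should show.

step 7, x = 7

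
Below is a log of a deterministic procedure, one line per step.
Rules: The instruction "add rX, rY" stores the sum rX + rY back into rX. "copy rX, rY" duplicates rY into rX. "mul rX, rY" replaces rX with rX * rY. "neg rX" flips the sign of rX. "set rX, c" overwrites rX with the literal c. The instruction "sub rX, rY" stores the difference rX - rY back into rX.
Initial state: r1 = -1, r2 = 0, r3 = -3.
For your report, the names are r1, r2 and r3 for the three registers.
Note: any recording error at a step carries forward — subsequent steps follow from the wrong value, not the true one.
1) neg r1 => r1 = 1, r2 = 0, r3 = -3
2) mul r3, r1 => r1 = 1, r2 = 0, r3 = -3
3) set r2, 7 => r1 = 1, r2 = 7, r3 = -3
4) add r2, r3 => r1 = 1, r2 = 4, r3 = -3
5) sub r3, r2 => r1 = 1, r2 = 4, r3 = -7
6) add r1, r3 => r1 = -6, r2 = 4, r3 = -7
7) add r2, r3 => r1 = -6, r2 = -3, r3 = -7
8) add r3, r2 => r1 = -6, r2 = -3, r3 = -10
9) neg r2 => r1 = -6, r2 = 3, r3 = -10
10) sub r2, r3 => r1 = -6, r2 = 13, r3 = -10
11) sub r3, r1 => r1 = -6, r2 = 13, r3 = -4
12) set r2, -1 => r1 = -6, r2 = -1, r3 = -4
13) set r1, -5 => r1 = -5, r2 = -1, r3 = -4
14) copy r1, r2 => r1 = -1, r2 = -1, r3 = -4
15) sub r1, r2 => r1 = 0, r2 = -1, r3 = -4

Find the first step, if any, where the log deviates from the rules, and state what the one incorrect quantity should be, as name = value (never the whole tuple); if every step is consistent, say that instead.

no error

Step 1: r1 = -(-1) = 1 — exactly as logged.
Step 2: r3 = -3 * 1 = -3 — checks out.
Step 3: r2 = 7 — in agreement.
Step 4: r2 = 7 + -3 = 4 — consistent with the log.
Step 5: r3 = -3 - 4 = -7 — agrees with the log.
Step 6: r1 = 1 + -7 = -6 — exactly as logged.
Step 7: r2 = 4 + -7 = -3 — same as recorded.
Step 8: r3 = -7 + -3 = -10 — same as recorded.
Step 9: r2 = -(-3) = 3 — checks out.
Step 10: r2 = 3 - -10 = 13 — verified.
Step 11: r3 = -10 - -6 = -4 — in agreement.
Step 12: r2 = -1 — agrees with the log.
Step 13: r1 = -5 — checks out.
Step 14: r1 = -1 — matches.
Step 15: r1 = -1 - -1 = 0 — exactly as logged.
All steps check out; nothing to correct.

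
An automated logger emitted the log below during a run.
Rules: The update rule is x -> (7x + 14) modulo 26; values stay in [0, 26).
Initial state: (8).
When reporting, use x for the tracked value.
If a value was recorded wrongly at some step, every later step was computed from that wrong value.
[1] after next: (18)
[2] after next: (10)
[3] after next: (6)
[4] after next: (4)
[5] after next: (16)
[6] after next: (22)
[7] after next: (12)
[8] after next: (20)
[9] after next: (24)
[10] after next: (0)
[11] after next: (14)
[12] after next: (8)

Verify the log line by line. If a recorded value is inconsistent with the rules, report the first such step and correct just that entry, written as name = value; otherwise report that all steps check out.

Step 1: x = (7*8 + 14) mod 26 = 18 — agrees with the log.
Step 2: x = (7*18 + 14) mod 26 = 10 — consistent with the log.
Step 3: x = (7*10 + 14) mod 26 = 6 — verified.
Step 4: x = (7*6 + 14) mod 26 = 4 — verified.
Step 5: x = (7*4 + 14) mod 26 = 16 — verified.
Step 6: x = (7*16 + 14) mod 26 = 22 — checks out.
Step 7: x = (7*22 + 14) mod 26 = 12 — same as recorded.
Step 8: x = (7*12 + 14) mod 26 = 20 — confirmed correct.
Step 9: x = (7*20 + 14) mod 26 = 24 — same as recorded.
Step 10: x = (7*24 + 14) mod 26 = 0 — exactly as logged.
Step 11: x = (7*0 + 14) mod 26 = 14 — in agreement.
Step 12: x = (7*14 + 14) mod 26 = 8 — same as recorded.
The whole run recomputes cleanly — no discrepancies.

no error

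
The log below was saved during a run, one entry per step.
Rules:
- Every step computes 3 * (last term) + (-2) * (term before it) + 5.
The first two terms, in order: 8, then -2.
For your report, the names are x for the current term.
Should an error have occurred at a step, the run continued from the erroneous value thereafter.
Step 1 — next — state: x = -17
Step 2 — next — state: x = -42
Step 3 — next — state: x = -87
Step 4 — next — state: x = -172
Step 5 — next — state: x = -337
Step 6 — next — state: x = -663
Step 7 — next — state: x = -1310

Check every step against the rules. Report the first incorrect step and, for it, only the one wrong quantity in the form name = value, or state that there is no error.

step 6, x = -662

Recomputing the run from the initial state:
step 1: x = -17
step 2: x = -42
step 3: x = -87
step 4: x = -172
step 5: x = -337
step 6: x = -662
step 7: x = -1307
The first disagreement with the log is at step 6, where the value should be x = -662.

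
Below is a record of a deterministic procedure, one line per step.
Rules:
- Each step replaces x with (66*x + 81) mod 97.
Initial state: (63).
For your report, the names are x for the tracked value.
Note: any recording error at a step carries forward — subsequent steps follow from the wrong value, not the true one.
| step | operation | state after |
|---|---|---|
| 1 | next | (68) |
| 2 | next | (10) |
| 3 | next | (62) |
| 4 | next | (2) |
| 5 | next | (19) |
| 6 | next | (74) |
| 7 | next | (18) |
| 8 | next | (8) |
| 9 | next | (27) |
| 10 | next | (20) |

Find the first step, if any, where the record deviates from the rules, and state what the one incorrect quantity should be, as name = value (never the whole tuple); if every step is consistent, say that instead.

Step 1: x = (66*63 + 81) mod 97 = 68 — in agreement.
Step 2: x = (66*68 + 81) mod 97 = 10 — exactly as logged.
Step 3: x = (66*10 + 81) mod 97 = 62 — checks out.
Step 4: x = (66*62 + 81) mod 97 = 2 — checks out.
Step 5: x = (66*2 + 81) mod 97 = 19 — confirmed correct.
Step 6: x = (66*19 + 81) mod 97 = 74 — confirmed correct.
Step 7: x = (66*74 + 81) mod 97 = 18 — confirmed correct.
Step 8: x = (66*18 + 81) mod 97 = 8 — verified.
Step 9: x = (66*8 + 81) mod 97 = 27 — checks out.
Step 10: x = (66*27 + 81) mod 97 = 20 — verified.
Every step is consistent.

no error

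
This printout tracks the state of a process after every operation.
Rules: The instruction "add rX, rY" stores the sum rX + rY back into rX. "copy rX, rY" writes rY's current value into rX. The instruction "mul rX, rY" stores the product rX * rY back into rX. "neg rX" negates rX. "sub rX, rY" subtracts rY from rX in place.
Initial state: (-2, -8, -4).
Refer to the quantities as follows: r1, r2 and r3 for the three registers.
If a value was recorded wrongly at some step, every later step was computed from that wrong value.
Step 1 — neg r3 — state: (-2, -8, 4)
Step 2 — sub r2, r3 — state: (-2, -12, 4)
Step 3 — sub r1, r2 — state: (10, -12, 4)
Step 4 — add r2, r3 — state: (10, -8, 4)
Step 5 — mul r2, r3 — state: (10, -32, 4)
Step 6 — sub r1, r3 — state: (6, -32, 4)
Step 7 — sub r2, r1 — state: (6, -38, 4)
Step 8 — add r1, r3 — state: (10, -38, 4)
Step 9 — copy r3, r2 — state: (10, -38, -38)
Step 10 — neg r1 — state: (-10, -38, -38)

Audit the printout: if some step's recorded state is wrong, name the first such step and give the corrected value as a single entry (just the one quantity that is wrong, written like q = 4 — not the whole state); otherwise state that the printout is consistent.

no error

1. r3 = -(-4) = 4 (confirmed correct)
2. r2 = -8 - 4 = -12 (checks out)
3. r1 = -2 - -12 = 10 (in agreement)
4. r2 = -12 + 4 = -8 (in agreement)
5. r2 = -8 * 4 = -32 (checks out)
6. r1 = 10 - 4 = 6 (in agreement)
7. r2 = -32 - 6 = -38 (no discrepancy)
8. r1 = 6 + 4 = 10 (in agreement)
9. r3 = -38 (matches)
10. r1 = -(10) = -10 (agrees with the printout)
The recomputation confirms every line.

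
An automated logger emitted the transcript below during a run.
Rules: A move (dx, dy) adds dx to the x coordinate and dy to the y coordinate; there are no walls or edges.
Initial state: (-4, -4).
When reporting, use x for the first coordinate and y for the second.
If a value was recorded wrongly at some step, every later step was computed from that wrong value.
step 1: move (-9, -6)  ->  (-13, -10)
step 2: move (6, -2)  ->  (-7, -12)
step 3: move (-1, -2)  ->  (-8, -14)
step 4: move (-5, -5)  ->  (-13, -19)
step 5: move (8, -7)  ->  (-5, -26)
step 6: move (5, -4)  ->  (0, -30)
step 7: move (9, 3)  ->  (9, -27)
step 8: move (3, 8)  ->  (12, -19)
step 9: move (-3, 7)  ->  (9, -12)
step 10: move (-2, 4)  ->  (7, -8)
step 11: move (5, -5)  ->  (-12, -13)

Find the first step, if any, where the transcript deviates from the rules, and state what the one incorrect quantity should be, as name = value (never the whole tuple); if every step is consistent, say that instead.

step 11, x = 12

1. x = -4 + (-9) = -13, y = -4 + (-6) = -10 (matches)
2. x = -13 + (6) = -7, y = -10 + (-2) = -12 (matches)
3. x = -7 + (-1) = -8, y = -12 + (-2) = -14 (same as recorded)
4. x = -8 + (-5) = -13, y = -14 + (-5) = -19 (verified)
5. x = -13 + (8) = -5, y = -19 + (-7) = -26 (agrees with the transcript)
6. x = -5 + (5) = 0, y = -26 + (-4) = -30 (verified)
7. x = 0 + (9) = 9, y = -30 + (3) = -27 (consistent with the transcript)
8. x = 9 + (3) = 12, y = -27 + (8) = -19 (in agreement)
9. x = 12 + (-3) = 9, y = -19 + (7) = -12 (consistent with the transcript)
10. x = 9 + (-2) = 7, y = -12 + (4) = -8 (consistent with the transcript)
11. x = 7 + (5) = 12, y = -8 + (-5) = -13 (the entry is off here)
The audit stops at step 11: the recorded entry is wrong and should be x = 12.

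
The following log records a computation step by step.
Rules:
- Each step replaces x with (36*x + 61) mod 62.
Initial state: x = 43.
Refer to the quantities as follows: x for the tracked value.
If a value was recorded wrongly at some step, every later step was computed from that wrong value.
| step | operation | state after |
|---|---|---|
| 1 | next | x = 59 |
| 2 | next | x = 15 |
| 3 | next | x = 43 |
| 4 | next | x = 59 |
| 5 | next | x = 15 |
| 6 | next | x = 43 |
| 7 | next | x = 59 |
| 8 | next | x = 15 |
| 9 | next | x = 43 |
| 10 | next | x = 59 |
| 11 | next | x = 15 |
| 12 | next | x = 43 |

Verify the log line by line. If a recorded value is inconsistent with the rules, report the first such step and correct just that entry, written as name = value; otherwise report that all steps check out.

1. x = (36*43 + 61) mod 62 = 59 (no discrepancy)
2. x = (36*59 + 61) mod 62 = 15 (same as recorded)
3. x = (36*15 + 61) mod 62 = 43 (checks out)
4. x = (36*43 + 61) mod 62 = 59 (verified)
5. x = (36*59 + 61) mod 62 = 15 (consistent with the log)
6. x = (36*15 + 61) mod 62 = 43 (matches)
7. x = (36*43 + 61) mod 62 = 59 (agrees with the log)
8. x = (36*59 + 61) mod 62 = 15 (exactly as logged)
9. x = (36*15 + 61) mod 62 = 43 (consistent with the log)
10. x = (36*43 + 61) mod 62 = 59 (agrees with the log)
11. x = (36*59 + 61) mod 62 = 15 (exactly as logged)
12. x = (36*15 + 61) mod 62 = 43 (verified)
Nothing is out of place; the run is error-free.

no error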